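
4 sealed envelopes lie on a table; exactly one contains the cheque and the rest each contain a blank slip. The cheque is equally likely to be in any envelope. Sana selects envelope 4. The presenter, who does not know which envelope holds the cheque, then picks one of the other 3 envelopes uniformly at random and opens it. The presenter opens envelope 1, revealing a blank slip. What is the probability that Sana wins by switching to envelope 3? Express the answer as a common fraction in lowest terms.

Apply Bayes' rule, conditioning on where the cheque actually is.
If it is in envelope 1 (prior 1/4): the presenter opened envelope 1, so this case is ruled out; weight (1/4)·0 = 0.
If it is in any of envelopes 2, 3, and 4 (prior 1/4 each): the presenter picks envelope 1 with probability 1/3 regardless, and it is not the prize; weight (1/4)·(1/3) = 1/12 each.
The weights sum to 1/4.
So P(the cheque in envelope 3 | the presenter opened envelope 1) = (1/12) / (1/4) = 1/3.

1/3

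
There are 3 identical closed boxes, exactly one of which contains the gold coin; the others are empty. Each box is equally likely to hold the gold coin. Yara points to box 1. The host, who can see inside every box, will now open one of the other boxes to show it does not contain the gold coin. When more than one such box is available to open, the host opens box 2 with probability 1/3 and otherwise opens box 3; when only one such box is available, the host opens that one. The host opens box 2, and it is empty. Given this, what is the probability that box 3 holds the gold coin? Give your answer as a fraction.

3/4

Condition on the true location of the gold coin.
If it is in box 1 (prior 1/3): box 2 is available, opened with probability 1/3; weight (1/3)·(1/3) = 1/9.
If it is in box 2 (prior 1/3): the host opened box 2, so this case is ruled out; weight (1/3)·0 = 0.
If it is in box 3 (prior 1/3): only box 2 is available, probability 1; weight (1/3)·1 = 1/3.
The weights sum to 4/9.
So P(the gold coin in box 3 | the host opened box 2) = (1/3) / (4/9) = 3/4.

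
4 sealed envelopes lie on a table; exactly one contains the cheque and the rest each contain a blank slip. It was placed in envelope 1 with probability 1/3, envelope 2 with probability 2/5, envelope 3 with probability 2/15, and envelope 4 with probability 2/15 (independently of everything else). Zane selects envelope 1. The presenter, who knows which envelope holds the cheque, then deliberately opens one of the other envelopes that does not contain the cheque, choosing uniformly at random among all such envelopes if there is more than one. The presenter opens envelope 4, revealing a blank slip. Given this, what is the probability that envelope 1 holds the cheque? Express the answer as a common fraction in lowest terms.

Consider each possible location of the cheque in turn.
If it is in envelope 1 (prior 1/3): the presenter has 3 equally likely choices, so probability 1/3; weight (1/3)·(1/3) = 1/9.
If it is in envelope 2 (prior 2/5): the presenter has 2 equally likely choices, so probability 1/2; weight (2/5)·(1/2) = 1/5.
If it is in envelope 3 (prior 2/15): the presenter has 2 equally likely choices, so probability 1/2; weight (2/15)·(1/2) = 1/15.
If it is in envelope 4 (prior 2/15): the presenter opened envelope 4, so this case is ruled out; weight (2/15)·0 = 0.
The weights sum to 17/45.
So P(the cheque in envelope 1 | the presenter opened envelope 4) = (1/9) / (17/45) = 5/17.

5/17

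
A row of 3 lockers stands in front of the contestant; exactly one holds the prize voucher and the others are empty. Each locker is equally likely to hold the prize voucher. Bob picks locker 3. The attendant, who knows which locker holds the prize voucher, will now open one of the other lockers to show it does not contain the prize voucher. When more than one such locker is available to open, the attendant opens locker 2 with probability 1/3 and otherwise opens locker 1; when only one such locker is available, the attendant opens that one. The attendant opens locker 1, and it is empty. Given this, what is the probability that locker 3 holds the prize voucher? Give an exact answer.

Apply Bayes' rule, conditioning on where the prize voucher actually is.
If it is in locker 1 (prior 1/3): the attendant opened locker 1, so this case is ruled out; weight (1/3)·0 = 0.
If it is in locker 2 (prior 1/3): only locker 1 is available, probability 1; weight (1/3)·1 = 1/3.
If it is in locker 3 (prior 1/3): locker 2 is available but not opened, probability 2/3; weight (1/3)·(2/3) = 2/9.
The weights sum to 5/9.
So P(the prize voucher in locker 3 | the attendant opened locker 1) = (2/9) / (5/9) = 2/5.

2/5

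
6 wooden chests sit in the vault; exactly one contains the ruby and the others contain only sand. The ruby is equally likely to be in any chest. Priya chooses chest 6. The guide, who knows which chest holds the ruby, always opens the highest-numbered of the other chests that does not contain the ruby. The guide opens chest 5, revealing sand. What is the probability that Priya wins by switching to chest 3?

1/5

Consider each possible location of the ruby in turn.
If it is in any of chests 1, 2, 3, 4, and 6 (prior 1/6 each): chest 5 is the highest-numbered option available, probability 1; weight (1/6)·1 = 1/6 each.
If it is in chest 5 (prior 1/6): the guide opened chest 5, so this case is ruled out; weight (1/6)·0 = 0.
The weights sum to 5/6.
So P(the ruby in chest 3 | the guide opened chest 5) = (1/6) / (5/6) = 1/5.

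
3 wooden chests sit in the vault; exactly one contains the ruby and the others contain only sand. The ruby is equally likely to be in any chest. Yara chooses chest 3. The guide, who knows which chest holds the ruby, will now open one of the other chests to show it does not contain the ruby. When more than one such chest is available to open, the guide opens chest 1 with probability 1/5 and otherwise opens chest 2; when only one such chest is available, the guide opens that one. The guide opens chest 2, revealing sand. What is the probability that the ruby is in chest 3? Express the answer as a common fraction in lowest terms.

Condition on the true location of the ruby.
If it is in chest 1 (prior 1/3): only chest 2 is available, probability 1; weight (1/3)·1 = 1/3.
If it is in chest 2 (prior 1/3): the guide opened chest 2, so this case is ruled out; weight (1/3)·0 = 0.
If it is in chest 3 (prior 1/3): chest 1 is available but not opened, probability 4/5; weight (1/3)·(4/5) = 4/15.
The weights sum to 3/5.
So P(the ruby in chest 3 | the guide opened chest 2) = (4/15) / (3/5) = 4/9.

4/9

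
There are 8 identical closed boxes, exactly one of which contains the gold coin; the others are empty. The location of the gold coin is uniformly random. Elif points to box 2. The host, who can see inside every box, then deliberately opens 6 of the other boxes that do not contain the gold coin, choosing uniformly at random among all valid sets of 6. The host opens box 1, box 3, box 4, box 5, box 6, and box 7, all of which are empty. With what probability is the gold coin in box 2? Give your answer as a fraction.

Apply Bayes' rule, conditioning on where the gold coin actually is.
If it is in any of boxes 1, 3, 4, 5, 6, and 7 (prior 1/8 each): that box was opened and seen not to hold the prize — ruled out; weight (1/8)·0 = 0 each.
If it is in box 2 (prior 1/8): the host has 7 equally likely choices, so probability 1/7; weight (1/8)·(1/7) = 1/56.
If it is in box 8 (prior 1/8): the host has no choice, probability 1; weight (1/8)·1 = 1/8.
The weights sum to 1/7.
So P(the gold coin in box 2 | the host opened box 1, box 3, box 4, box 5, box 6, and box 7) = (1/56) / (1/7) = 1/8.

1/8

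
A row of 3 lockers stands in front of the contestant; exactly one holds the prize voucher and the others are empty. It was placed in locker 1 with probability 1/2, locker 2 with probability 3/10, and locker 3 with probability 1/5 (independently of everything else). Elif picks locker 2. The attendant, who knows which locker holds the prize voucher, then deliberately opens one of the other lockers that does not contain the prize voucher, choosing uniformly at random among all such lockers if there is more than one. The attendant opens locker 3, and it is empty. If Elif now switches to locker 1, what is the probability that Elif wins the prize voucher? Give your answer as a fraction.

Consider each possible location of the prize voucher in turn.
If it is in locker 1 (prior 1/2): the attendant has no choice, probability 1; weight (1/2)·1 = 1/2.
If it is in locker 2 (prior 3/10): the attendant has 2 equally likely choices, so probability 1/2; weight (3/10)·(1/2) = 3/20.
If it is in locker 3 (prior 1/5): the attendant opened locker 3, so this case is ruled out; weight (1/5)·0 = 0.
The weights sum to 13/20.
So P(the prize voucher in locker 1 | the attendant opened locker 3) = (1/2) / (13/20) = 10/13.

10/13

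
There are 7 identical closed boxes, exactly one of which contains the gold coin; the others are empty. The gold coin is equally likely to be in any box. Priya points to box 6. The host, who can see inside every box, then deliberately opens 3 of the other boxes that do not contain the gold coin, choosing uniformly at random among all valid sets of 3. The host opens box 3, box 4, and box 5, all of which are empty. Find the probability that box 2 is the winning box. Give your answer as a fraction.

Condition on the true location of the gold coin.
If it is in any of boxes 1, 2, and 7 (prior 1/7 each): the host has 10 equally likely choices, so probability 1/10; weight (1/7)·(1/10) = 1/70 each.
If it is in any of boxes 3, 4, and 5 (prior 1/7 each): that box was opened and seen not to hold the prize — ruled out; weight (1/7)·0 = 0 each.
If it is in box 6 (prior 1/7): the host has 20 equally likely choices, so probability 1/20; weight (1/7)·(1/20) = 1/140.
The weights sum to 1/20.
So P(the gold coin in box 2 | the host opened box 3, box 4, and box 5) = (1/70) / (1/20) = 2/7.

2/7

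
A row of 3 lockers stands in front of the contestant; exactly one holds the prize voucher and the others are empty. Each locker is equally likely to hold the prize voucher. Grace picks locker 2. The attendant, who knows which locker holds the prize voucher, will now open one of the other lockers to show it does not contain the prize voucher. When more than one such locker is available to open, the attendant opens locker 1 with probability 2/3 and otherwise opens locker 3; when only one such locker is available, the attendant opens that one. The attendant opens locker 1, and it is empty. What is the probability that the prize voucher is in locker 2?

Consider each possible location of the prize voucher in turn.
If it is in locker 1 (prior 1/3): the attendant opened locker 1, so this case is ruled out; weight (1/3)·0 = 0.
If it is in locker 2 (prior 1/3): locker 1 is available, opened with probability 2/3; weight (1/3)·(2/3) = 2/9.
If it is in locker 3 (prior 1/3): only locker 1 is available, probability 1; weight (1/3)·1 = 1/3.
The weights sum to 5/9.
So P(the prize voucher in locker 2 | the attendant opened locker 1) = (2/9) / (5/9) = 2/5.

2/5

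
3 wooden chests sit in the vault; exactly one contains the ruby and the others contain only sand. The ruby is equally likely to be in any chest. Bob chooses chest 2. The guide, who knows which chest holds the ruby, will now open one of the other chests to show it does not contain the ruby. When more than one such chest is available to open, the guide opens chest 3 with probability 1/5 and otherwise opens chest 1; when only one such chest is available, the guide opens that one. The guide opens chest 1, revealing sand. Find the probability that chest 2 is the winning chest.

4/9

Apply Bayes' rule, conditioning on where the ruby actually is.
If it is in chest 1 (prior 1/3): the guide opened chest 1, so this case is ruled out; weight (1/3)·0 = 0.
If it is in chest 2 (prior 1/3): chest 3 is available but not opened, probability 4/5; weight (1/3)·(4/5) = 4/15.
If it is in chest 3 (prior 1/3): only chest 1 is available, probability 1; weight (1/3)·1 = 1/3.
The weights sum to 3/5.
So P(the ruby in chest 2 | the guide opened chest 1) = (4/15) / (3/5) = 4/9.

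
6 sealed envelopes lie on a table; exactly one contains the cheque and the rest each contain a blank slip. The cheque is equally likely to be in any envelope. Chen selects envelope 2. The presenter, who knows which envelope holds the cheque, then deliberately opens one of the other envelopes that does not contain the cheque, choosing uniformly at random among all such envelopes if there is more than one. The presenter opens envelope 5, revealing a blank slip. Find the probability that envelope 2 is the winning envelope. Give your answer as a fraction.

Consider each possible location of the cheque in turn.
If it is in any of envelopes 1, 3, 4, and 6 (prior 1/6 each): the presenter has 4 equally likely choices, so probability 1/4; weight (1/6)·(1/4) = 1/24 each.
If it is in envelope 2 (prior 1/6): the presenter has 5 equally likely choices, so probability 1/5; weight (1/6)·(1/5) = 1/30.
If it is in envelope 5 (prior 1/6): the presenter opened envelope 5, so this case is ruled out; weight (1/6)·0 = 0.
The weights sum to 1/5.
So P(the cheque in envelope 2 | the presenter opened envelope 5) = (1/30) / (1/5) = 1/6.

1/6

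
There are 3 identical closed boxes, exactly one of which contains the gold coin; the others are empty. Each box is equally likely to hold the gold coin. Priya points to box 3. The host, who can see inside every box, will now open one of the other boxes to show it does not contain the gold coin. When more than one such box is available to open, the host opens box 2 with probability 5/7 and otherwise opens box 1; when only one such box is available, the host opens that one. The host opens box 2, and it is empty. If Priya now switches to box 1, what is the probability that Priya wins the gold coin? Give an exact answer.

Condition on the true location of the gold coin.
If it is in box 1 (prior 1/3): only box 2 is available, probability 1; weight (1/3)·1 = 1/3.
If it is in box 2 (prior 1/3): the host opened box 2, so this case is ruled out; weight (1/3)·0 = 0.
If it is in box 3 (prior 1/3): box 2 is available, opened with probability 5/7; weight (1/3)·(5/7) = 5/21.
The weights sum to 4/7.
So P(the gold coin in box 1 | the host opened box 2) = (1/3) / (4/7) = 7/12.

7/12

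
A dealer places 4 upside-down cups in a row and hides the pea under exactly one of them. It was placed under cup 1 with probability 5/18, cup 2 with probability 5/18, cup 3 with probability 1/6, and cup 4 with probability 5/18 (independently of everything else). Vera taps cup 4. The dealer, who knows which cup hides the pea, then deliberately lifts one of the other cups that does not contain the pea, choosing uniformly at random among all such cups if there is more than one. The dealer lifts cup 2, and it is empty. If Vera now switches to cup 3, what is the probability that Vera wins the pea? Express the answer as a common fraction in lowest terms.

9/34

Condition on the true location of the pea.
If it is under cup 1 (prior 5/18): the dealer has 2 equally likely choices, so probability 1/2; weight (5/18)·(1/2) = 5/36.
If it is under cup 2 (prior 5/18): the dealer opened cup 2, so this case is ruled out; weight (5/18)·0 = 0.
If it is under cup 3 (prior 1/6): the dealer has 2 equally likely choices, so probability 1/2; weight (1/6)·(1/2) = 1/12.
If it is under cup 4 (prior 5/18): the dealer has 3 equally likely choices, so probability 1/3; weight (5/18)·(1/3) = 5/54.
The weights sum to 17/54.
So P(the pea under cup 3 | the dealer opened cup 2) = (1/12) / (17/54) = 9/34.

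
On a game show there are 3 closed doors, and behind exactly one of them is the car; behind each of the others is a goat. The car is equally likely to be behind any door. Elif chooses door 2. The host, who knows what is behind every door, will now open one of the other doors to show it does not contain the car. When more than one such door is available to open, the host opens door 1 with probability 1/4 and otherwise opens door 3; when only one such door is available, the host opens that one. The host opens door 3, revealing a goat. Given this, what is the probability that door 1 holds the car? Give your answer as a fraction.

4/7

Consider each possible location of the car in turn.
If it is behind door 1 (prior 1/3): only door 3 is available, probability 1; weight (1/3)·1 = 1/3.
If it is behind door 2 (prior 1/3): door 1 is available but not opened, probability 3/4; weight (1/3)·(3/4) = 1/4.
If it is behind door 3 (prior 1/3): the host opened door 3, so this case is ruled out; weight (1/3)·0 = 0.
The weights sum to 7/12.
So P(the car behind door 1 | the host opened door 3) = (1/3) / (7/12) = 4/7.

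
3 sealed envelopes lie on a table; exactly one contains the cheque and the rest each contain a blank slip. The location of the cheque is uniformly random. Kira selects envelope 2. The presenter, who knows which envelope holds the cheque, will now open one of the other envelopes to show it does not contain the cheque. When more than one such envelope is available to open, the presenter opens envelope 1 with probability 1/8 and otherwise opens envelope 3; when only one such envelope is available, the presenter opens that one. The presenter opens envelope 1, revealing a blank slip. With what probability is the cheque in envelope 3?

8/9

Consider each possible location of the cheque in turn.
If it is in envelope 1 (prior 1/3): the presenter opened envelope 1, so this case is ruled out; weight (1/3)·0 = 0.
If it is in envelope 2 (prior 1/3): envelope 1 is available, opened with probability 1/8; weight (1/3)·(1/8) = 1/24.
If it is in envelope 3 (prior 1/3): only envelope 1 is available, probability 1; weight (1/3)·1 = 1/3.
The weights sum to 3/8.
So P(the cheque in envelope 3 | the presenter opened envelope 1) = (1/3) / (3/8) = 8/9.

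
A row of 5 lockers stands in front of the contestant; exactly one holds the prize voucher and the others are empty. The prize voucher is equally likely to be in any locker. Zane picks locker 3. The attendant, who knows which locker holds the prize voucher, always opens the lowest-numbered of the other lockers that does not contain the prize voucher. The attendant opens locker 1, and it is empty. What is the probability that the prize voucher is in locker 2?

Consider each possible location of the prize voucher in turn.
If it is in locker 1 (prior 1/5): the attendant opened locker 1, so this case is ruled out; weight (1/5)·0 = 0.
If it is in any of lockers 2, 3, 4, and 5 (prior 1/5 each): locker 1 is the lowest-numbered option available, probability 1; weight (1/5)·1 = 1/5 each.
The weights sum to 4/5.
So P(the prize voucher in locker 2 | the attendant opened locker 1) = (1/5) / (4/5) = 1/4.

1/4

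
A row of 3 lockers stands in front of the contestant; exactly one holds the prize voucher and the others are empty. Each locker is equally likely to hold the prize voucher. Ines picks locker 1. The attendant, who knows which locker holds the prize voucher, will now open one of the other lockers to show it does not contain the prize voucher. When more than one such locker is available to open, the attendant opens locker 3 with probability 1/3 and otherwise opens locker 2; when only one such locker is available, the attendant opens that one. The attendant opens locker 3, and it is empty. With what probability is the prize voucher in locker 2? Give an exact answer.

3/4

Consider each possible location of the prize voucher in turn.
If it is in locker 1 (prior 1/3): locker 3 is available, opened with probability 1/3; weight (1/3)·(1/3) = 1/9.
If it is in locker 2 (prior 1/3): only locker 3 is available, probability 1; weight (1/3)·1 = 1/3.
If it is in locker 3 (prior 1/3): the attendant opened locker 3, so this case is ruled out; weight (1/3)·0 = 0.
The weights sum to 4/9.
So P(the prize voucher in locker 2 | the attendant opened locker 3) = (1/3) / (4/9) = 3/4.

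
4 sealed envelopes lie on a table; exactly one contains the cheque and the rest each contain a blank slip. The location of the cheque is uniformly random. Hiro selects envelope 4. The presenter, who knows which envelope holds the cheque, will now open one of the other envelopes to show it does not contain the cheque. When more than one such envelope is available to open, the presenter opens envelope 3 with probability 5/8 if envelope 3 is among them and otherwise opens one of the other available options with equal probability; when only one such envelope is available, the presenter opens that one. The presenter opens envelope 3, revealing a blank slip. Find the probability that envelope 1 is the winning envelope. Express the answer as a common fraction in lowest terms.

Consider each possible location of the cheque in turn.
If it is in any of envelopes 1, 2, and 4 (prior 1/4 each): envelope 3 is available, opened with probability 5/8; weight (1/4)·(5/8) = 5/32 each.
If it is in envelope 3 (prior 1/4): the presenter opened envelope 3, so this case is ruled out; weight (1/4)·0 = 0.
The weights sum to 15/32.
So P(the cheque in envelope 1 | the presenter opened envelope 3) = (5/32) / (15/32) = 1/3.

1/3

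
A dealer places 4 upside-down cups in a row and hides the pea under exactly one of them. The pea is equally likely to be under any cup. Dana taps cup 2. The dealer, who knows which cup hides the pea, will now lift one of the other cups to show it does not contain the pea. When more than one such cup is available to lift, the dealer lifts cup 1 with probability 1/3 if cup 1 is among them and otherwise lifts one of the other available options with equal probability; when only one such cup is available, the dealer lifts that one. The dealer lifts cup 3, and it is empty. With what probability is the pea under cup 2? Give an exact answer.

2/9

Apply Bayes' rule, conditioning on where the pea actually is.
If it is under cup 1 (prior 1/4): cup 1 holds the prize so is unavailable; the dealer chooses uniformly among the 2 others, probability 1/2; weight (1/4)·(1/2) = 1/8.
If it is under cup 2 (prior 1/4): cup 1 is available but not opened; cup 3 gets probability (1 − 1/3)/2 = 1/3; weight (1/4)·(1/3) = 1/12.
If it is under cup 3 (prior 1/4): the dealer opened cup 3, so this case is ruled out; weight (1/4)·0 = 0.
If it is under cup 4 (prior 1/4): cup 1 is available but not opened, probability 2/3; weight (1/4)·(2/3) = 1/6.
The weights sum to 3/8.
So P(the pea under cup 2 | the dealer opened cup 3) = (1/12) / (3/8) = 2/9.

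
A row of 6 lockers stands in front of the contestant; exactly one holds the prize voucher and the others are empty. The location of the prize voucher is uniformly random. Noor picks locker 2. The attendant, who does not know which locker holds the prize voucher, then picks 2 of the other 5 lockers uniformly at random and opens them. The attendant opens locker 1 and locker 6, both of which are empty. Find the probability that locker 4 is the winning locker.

1/4

Because the attendant chose which lockers to open without knowing where the prize voucher is, the choice is independent of the prize location. Learning that none of the 2 opened lockers holds the prize voucher simply rules out those 2 locations and leaves the remaining 4 lockers still equally likely by symmetry.
So P(the prize voucher in locker 4) = 1/4.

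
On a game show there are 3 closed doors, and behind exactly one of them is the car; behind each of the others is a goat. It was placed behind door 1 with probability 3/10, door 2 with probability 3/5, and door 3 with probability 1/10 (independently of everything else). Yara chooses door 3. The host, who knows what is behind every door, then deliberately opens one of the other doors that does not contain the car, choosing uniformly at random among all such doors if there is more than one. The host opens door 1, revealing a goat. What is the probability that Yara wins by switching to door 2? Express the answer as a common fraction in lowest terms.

12/13

Condition on the true location of the car.
If it is behind door 1 (prior 3/10): the host opened door 1, so this case is ruled out; weight (3/10)·0 = 0.
If it is behind door 2 (prior 3/5): the host has no choice, probability 1; weight (3/5)·1 = 3/5.
If it is behind door 3 (prior 1/10): the host has 2 equally likely choices, so probability 1/2; weight (1/10)·(1/2) = 1/20.
The weights sum to 13/20.
So P(the car behind door 2 | the host opened door 1) = (3/5) / (13/20) = 12/13.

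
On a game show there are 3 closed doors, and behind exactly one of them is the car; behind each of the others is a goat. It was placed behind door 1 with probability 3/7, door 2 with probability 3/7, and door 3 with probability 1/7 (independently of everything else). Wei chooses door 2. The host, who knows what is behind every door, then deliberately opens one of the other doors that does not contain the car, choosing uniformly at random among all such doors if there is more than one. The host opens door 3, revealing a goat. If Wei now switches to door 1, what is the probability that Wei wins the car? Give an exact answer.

Condition on the true location of the car.
If it is behind door 1 (prior 3/7): the host has no choice, probability 1; weight (3/7)·1 = 3/7.
If it is behind door 2 (prior 3/7): the host has 2 equally likely choices, so probability 1/2; weight (3/7)·(1/2) = 3/14.
If it is behind door 3 (prior 1/7): the host opened door 3, so this case is ruled out; weight (1/7)·0 = 0.
The weights sum to 9/14.
So P(the car behind door 1 | the host opened door 3) = (3/7) / (9/14) = 2/3.

2/3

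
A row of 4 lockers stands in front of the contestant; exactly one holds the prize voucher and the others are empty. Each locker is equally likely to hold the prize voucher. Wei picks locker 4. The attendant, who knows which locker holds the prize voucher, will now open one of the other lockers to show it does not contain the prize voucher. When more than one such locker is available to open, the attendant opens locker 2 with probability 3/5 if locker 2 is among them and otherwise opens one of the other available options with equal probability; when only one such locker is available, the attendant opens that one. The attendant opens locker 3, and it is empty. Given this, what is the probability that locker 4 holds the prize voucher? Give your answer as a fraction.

2/11

Condition on the true location of the prize voucher.
If it is in locker 1 (prior 1/4): locker 2 is available but not opened, probability 2/5; weight (1/4)·(2/5) = 1/10.
If it is in locker 2 (prior 1/4): locker 2 holds the prize so is unavailable; the attendant chooses uniformly among the 2 others, probability 1/2; weight (1/4)·(1/2) = 1/8.
If it is in locker 3 (prior 1/4): the attendant opened locker 3, so this case is ruled out; weight (1/4)·0 = 0.
If it is in locker 4 (prior 1/4): locker 2 is available but not opened; locker 3 gets probability (1 − 3/5)/2 = 1/5; weight (1/4)·(1/5) = 1/20.
The weights sum to 11/40.
So P(the prize voucher in locker 4 | the attendant opened locker 3) = (1/20) / (11/40) = 2/11.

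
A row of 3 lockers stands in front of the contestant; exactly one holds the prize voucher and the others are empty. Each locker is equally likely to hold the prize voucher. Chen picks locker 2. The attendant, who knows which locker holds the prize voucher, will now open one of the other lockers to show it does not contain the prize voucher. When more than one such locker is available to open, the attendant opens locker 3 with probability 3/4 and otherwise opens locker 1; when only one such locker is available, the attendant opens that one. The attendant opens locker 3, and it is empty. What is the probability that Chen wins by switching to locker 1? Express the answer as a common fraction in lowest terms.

4/7

Apply Bayes' rule, conditioning on where the prize voucher actually is.
If it is in locker 1 (prior 1/3): only locker 3 is available, probability 1; weight (1/3)·1 = 1/3.
If it is in locker 2 (prior 1/3): locker 3 is available, opened with probability 3/4; weight (1/3)·(3/4) = 1/4.
If it is in locker 3 (prior 1/3): the attendant opened locker 3, so this case is ruled out; weight (1/3)·0 = 0.
The weights sum to 7/12.
So P(the prize voucher in locker 1 | the attendant opened locker 3) = (1/3) / (7/12) = 4/7.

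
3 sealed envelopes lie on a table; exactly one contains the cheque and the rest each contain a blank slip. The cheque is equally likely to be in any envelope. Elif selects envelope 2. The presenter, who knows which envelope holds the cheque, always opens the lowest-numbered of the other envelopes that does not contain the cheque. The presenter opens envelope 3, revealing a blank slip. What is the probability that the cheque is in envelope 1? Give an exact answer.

1

Condition on the true location of the cheque.
If it is in envelope 1 (prior 1/3): envelope 3 is the lowest-numbered option available, probability 1; weight (1/3)·1 = 1/3.
If it is in envelope 2 (prior 1/3): the presenter would have opened envelope 1 instead, probability 0; weight (1/3)·0 = 0.
If it is in envelope 3 (prior 1/3): the presenter opened envelope 3, so this case is ruled out; weight (1/3)·0 = 0.
The weights sum to 1/3.
So P(the cheque in envelope 1 | the presenter opened envelope 3) = (1/3) / (1/3) = 1.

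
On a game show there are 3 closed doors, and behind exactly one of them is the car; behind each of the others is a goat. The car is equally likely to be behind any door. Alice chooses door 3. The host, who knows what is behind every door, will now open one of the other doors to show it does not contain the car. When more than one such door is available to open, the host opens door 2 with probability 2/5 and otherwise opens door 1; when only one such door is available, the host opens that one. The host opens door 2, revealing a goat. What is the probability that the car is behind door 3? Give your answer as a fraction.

2/7

Apply Bayes' rule, conditioning on where the car actually is.
If it is behind door 1 (prior 1/3): only door 2 is available, probability 1; weight (1/3)·1 = 1/3.
If it is behind door 2 (prior 1/3): the host opened door 2, so this case is ruled out; weight (1/3)·0 = 0.
If it is behind door 3 (prior 1/3): door 2 is available, opened with probability 2/5; weight (1/3)·(2/5) = 2/15.
The weights sum to 7/15.
So P(the car behind door 3 | the host opened door 2) = (2/15) / (7/15) = 2/7.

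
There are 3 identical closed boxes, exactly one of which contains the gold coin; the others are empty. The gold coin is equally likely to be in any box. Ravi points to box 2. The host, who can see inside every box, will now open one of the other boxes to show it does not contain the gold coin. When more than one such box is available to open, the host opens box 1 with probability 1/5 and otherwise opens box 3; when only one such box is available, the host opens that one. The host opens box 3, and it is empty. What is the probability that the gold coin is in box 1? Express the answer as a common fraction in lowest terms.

Condition on the true location of the gold coin.
If it is in box 1 (prior 1/3): only box 3 is available, probability 1; weight (1/3)·1 = 1/3.
If it is in box 2 (prior 1/3): box 1 is available but not opened, probability 4/5; weight (1/3)·(4/5) = 4/15.
If it is in box 3 (prior 1/3): the host opened box 3, so this case is ruled out; weight (1/3)·0 = 0.
The weights sum to 3/5.
So P(the gold coin in box 1 | the host opened box 3) = (1/3) / (3/5) = 5/9.

5/9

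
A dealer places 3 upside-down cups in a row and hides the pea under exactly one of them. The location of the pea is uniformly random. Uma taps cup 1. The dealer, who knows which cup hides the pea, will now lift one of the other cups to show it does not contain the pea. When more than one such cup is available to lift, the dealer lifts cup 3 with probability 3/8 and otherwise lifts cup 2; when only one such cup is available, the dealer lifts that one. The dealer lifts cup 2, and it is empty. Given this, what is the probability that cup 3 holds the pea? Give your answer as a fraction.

Apply Bayes' rule, conditioning on where the pea actually is.
If it is under cup 1 (prior 1/3): cup 3 is available but not opened, probability 5/8; weight (1/3)·(5/8) = 5/24.
If it is under cup 2 (prior 1/3): the dealer opened cup 2, so this case is ruled out; weight (1/3)·0 = 0.
If it is under cup 3 (prior 1/3): only cup 2 is available, probability 1; weight (1/3)·1 = 1/3.
The weights sum to 13/24.
So P(the pea under cup 3 | the dealer opened cup 2) = (1/3) / (13/24) = 8/13.

8/13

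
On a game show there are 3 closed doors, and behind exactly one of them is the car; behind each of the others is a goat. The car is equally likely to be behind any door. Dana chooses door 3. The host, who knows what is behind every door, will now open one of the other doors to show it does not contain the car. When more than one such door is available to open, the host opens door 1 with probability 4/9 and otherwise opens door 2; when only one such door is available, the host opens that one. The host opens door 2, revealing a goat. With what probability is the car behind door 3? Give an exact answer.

5/14

Consider each possible location of the car in turn.
If it is behind door 1 (prior 1/3): only door 2 is available, probability 1; weight (1/3)·1 = 1/3.
If it is behind door 2 (prior 1/3): the host opened door 2, so this case is ruled out; weight (1/3)·0 = 0.
If it is behind door 3 (prior 1/3): door 1 is available but not opened, probability 5/9; weight (1/3)·(5/9) = 5/27.
The weights sum to 14/27.
So P(the car behind door 3 | the host opened door 2) = (5/27) / (14/27) = 5/14.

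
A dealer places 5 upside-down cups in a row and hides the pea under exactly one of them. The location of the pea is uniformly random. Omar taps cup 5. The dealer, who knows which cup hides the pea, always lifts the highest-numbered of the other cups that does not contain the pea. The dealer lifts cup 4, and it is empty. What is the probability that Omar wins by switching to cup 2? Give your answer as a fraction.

Apply Bayes' rule, conditioning on where the pea actually is.
If it is under any of cups 1, 2, 3, and 5 (prior 1/5 each): cup 4 is the highest-numbered option available, probability 1; weight (1/5)·1 = 1/5 each.
If it is under cup 4 (prior 1/5): the dealer opened cup 4, so this case is ruled out; weight (1/5)·0 = 0.
The weights sum to 4/5.
So P(the pea under cup 2 | the dealer opened cup 4) = (1/5) / (4/5) = 1/4.

1/4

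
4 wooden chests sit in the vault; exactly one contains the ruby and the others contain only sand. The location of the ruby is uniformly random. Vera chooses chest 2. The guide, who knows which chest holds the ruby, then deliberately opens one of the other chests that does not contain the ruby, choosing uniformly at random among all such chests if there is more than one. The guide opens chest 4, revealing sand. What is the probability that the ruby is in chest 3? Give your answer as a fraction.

3/8

Apply Bayes' rule, conditioning on where the ruby actually is.
If it is in either of chests 1 and 3 (prior 1/4 each): the guide has 2 equally likely choices, so probability 1/2; weight (1/4)·(1/2) = 1/8 each.
If it is in chest 2 (prior 1/4): the guide has 3 equally likely choices, so probability 1/3; weight (1/4)·(1/3) = 1/12.
If it is in chest 4 (prior 1/4): the guide opened chest 4, so this case is ruled out; weight (1/4)·0 = 0.
The weights sum to 1/3.
So P(the ruby in chest 3 | the guide opened chest 4) = (1/8) / (1/3) = 3/8.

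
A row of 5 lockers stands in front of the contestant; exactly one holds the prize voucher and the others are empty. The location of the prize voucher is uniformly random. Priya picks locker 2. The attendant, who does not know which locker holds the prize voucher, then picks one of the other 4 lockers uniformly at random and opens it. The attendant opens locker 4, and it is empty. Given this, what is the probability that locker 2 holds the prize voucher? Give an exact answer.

Condition on the true location of the prize voucher.
If it is in any of lockers 1, 2, 3, and 5 (prior 1/5 each): the attendant picks locker 4 with probability 1/4 regardless, and it is not the prize; weight (1/5)·(1/4) = 1/20 each.
If it is in locker 4 (prior 1/5): the attendant opened locker 4, so this case is ruled out; weight (1/5)·0 = 0.
The weights sum to 1/5.
So P(the prize voucher in locker 2 | the attendant opened locker 4) = (1/20) / (1/5) = 1/4.

1/4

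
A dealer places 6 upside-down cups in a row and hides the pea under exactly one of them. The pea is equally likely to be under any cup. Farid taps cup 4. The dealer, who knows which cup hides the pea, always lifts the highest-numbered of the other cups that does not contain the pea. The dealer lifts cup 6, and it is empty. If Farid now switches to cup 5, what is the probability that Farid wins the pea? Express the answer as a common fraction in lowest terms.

1/5

Apply Bayes' rule, conditioning on where the pea actually is.
If it is under any of cups 1, 2, 3, 4, and 5 (prior 1/6 each): cup 6 is the highest-numbered option available, probability 1; weight (1/6)·1 = 1/6 each.
If it is under cup 6 (prior 1/6): the dealer opened cup 6, so this case is ruled out; weight (1/6)·0 = 0.
The weights sum to 5/6.
So P(the pea under cup 5 | the dealer opened cup 6) = (1/6) / (5/6) = 1/5.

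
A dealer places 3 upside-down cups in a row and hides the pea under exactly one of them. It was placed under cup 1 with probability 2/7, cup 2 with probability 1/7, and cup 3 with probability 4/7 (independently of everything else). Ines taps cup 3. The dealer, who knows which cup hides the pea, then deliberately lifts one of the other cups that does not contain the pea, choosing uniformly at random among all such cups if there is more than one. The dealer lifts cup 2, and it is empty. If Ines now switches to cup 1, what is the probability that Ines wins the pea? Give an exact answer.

Apply Bayes' rule, conditioning on where the pea actually is.
If it is under cup 1 (prior 2/7): the dealer has no choice, probability 1; weight (2/7)·1 = 2/7.
If it is under cup 2 (prior 1/7): the dealer opened cup 2, so this case is ruled out; weight (1/7)·0 = 0.
If it is under cup 3 (prior 4/7): the dealer has 2 equally likely choices, so probability 1/2; weight (4/7)·(1/2) = 2/7.
The weights sum to 4/7.
So P(the pea under cup 1 | the dealer opened cup 2) = (2/7) / (4/7) = 1/2.

1/2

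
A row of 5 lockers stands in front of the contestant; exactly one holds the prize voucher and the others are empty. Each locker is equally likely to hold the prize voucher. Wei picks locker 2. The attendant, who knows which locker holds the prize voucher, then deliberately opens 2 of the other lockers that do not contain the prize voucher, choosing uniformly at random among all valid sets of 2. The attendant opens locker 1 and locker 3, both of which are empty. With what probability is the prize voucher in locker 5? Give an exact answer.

Condition on the true location of the prize voucher.
If it is in either of lockers 1 and 3 (prior 1/5 each): that locker was opened and seen not to hold the prize — ruled out; weight (1/5)·0 = 0 each.
If it is in locker 2 (prior 1/5): the attendant has 6 equally likely choices, so probability 1/6; weight (1/5)·(1/6) = 1/30.
If it is in either of lockers 4 and 5 (prior 1/5 each): the attendant has 3 equally likely choices, so probability 1/3; weight (1/5)·(1/3) = 1/15 each.
The weights sum to 1/6.
So P(the prize voucher in locker 5 | the attendant opened locker 1 and locker 3) = (1/15) / (1/6) = 2/5.

2/5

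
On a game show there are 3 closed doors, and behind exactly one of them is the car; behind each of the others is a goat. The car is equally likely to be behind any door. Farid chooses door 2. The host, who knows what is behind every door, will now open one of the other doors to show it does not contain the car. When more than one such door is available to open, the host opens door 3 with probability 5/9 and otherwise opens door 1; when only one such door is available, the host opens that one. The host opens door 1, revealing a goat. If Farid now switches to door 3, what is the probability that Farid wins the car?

9/13

Condition on the true location of the car.
If it is behind door 1 (prior 1/3): the host opened door 1, so this case is ruled out; weight (1/3)·0 = 0.
If it is behind door 2 (prior 1/3): door 3 is available but not opened, probability 4/9; weight (1/3)·(4/9) = 4/27.
If it is behind door 3 (prior 1/3): only door 1 is available, probability 1; weight (1/3)·1 = 1/3.
The weights sum to 13/27.
So P(the car behind door 3 | the host opened door 1) = (1/3) / (13/27) = 9/13.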